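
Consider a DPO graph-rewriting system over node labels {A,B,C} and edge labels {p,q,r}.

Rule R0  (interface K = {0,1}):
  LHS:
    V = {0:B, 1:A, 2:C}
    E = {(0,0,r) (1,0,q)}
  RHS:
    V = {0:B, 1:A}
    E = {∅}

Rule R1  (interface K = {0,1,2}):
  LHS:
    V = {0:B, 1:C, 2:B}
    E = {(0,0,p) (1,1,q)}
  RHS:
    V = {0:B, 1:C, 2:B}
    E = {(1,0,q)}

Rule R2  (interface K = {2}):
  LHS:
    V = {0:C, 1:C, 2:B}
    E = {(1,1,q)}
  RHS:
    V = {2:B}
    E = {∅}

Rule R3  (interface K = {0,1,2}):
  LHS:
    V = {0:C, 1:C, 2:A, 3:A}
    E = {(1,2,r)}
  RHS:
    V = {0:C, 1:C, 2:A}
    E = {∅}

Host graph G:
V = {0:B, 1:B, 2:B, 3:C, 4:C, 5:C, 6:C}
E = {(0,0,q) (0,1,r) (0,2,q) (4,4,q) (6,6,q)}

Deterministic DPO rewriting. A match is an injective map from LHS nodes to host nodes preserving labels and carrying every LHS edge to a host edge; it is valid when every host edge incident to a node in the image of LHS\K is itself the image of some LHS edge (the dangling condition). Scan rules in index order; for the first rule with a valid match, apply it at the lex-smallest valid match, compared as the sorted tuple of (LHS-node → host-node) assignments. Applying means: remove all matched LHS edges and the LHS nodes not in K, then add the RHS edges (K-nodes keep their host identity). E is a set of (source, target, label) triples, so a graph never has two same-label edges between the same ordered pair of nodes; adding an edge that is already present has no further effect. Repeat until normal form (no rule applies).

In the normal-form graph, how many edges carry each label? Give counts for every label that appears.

Answer: q:2 r:1

Rewrite trace:
[0] host  ⇒  7 nodes, 5 edges  {0-q->0 0-r->1 0-q->2 4-q->4 6-q->6}
[1] R2 @ {0↦3, 1↦4, 2↦0}  ⇒  5 nodes, 4 edges  {0-q->0 0-r->1 0-q->2 6-q->6}
[2] R2 @ {0↦5, 1↦6, 2↦0}  ⇒  3 nodes, 3 edges  {0-q->0 0-r->1 0-q->2}
final graph: no rule applies after step 2
NF edges: [(0, 0, 'q'), (0, 1, 'r'), (0, 2, 'q')]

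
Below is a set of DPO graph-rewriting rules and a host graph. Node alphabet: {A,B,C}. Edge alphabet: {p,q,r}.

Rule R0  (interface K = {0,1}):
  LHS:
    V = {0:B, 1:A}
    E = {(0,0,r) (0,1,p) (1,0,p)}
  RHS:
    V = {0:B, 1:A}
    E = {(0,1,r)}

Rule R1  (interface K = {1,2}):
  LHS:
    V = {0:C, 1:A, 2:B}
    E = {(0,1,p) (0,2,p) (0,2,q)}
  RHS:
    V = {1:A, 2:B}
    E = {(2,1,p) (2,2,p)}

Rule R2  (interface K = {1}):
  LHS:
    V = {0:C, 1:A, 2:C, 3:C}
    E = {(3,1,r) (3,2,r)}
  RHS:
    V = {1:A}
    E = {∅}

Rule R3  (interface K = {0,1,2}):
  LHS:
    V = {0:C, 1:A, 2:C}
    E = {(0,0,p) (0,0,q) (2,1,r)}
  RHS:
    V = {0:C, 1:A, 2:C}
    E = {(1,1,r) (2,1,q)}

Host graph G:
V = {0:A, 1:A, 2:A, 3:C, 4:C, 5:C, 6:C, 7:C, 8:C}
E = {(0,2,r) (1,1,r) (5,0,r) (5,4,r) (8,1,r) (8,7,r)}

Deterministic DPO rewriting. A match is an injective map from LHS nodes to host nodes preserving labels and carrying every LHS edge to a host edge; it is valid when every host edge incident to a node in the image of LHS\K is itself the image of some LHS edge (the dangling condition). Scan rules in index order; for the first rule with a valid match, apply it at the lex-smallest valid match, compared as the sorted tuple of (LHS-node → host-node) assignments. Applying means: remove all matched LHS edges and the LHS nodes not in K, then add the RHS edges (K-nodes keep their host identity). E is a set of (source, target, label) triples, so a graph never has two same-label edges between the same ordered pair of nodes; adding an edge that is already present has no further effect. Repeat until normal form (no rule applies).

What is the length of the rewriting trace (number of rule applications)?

Answer: 2

Derivation:
initial: |V|=9 |E|=6  E = 0-r->2 1-r->1 5-r->0 5-r->4 8-r->1 8-r->7
step 1: apply R2 at {0↦3, 1↦0, 2↦4, 3↦5}  → |V|=6 |E|=4  E = 0-r->2 1-r->1 8-r->1 8-r->7
step 2: apply R2 at {0↦6, 1↦1, 2↦7, 3↦8}  → |V|=3 |E|=2  E = 0-r->2 1-r->1
normal form: no rule applies after step 2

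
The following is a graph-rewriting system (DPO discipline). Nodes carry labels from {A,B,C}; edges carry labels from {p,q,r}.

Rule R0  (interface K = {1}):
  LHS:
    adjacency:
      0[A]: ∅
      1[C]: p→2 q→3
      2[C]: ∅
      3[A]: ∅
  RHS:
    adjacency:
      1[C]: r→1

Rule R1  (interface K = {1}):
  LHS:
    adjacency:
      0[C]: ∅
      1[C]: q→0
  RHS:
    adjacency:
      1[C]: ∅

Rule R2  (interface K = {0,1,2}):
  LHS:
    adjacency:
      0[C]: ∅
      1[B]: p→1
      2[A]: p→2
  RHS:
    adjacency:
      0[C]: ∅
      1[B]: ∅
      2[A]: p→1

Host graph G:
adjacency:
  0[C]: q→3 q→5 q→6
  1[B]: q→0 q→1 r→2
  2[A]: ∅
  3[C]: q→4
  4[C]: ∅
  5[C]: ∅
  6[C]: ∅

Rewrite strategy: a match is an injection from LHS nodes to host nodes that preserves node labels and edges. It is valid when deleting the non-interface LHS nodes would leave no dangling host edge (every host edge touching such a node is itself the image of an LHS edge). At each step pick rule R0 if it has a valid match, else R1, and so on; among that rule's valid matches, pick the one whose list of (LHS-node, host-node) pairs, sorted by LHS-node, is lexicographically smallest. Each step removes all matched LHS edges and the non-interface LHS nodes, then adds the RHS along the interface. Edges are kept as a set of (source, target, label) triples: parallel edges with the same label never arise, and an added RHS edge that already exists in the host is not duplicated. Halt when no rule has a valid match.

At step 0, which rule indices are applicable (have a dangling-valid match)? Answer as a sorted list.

Answer: [R1]

Steps:
R0: no valid match — LHS pattern not found
R1: 3 valid matches — {0↦4, 1↦3}, {0↦5, 1↦0}, {0↦6, 1↦0}
R2: no valid match — LHS pattern not found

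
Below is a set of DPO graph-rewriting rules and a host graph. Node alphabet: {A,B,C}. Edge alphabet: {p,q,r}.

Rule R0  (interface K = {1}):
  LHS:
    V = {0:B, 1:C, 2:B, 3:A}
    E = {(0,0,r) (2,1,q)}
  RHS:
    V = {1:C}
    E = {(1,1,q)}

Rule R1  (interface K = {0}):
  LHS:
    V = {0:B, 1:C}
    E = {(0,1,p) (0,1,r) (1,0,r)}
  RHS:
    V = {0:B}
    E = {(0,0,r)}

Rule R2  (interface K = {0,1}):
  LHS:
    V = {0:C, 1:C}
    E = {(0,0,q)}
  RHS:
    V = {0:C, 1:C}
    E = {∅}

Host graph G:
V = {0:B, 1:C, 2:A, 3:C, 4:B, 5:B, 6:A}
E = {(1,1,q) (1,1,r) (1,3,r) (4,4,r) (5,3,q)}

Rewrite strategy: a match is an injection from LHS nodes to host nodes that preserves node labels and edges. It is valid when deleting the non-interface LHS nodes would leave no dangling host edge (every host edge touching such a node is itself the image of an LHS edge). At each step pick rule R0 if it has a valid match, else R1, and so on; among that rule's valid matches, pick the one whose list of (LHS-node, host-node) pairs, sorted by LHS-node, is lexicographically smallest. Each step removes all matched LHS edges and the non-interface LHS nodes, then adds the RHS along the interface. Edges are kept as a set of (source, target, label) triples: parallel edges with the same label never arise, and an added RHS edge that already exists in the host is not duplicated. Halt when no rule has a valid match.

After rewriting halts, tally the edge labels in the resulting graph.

Answer: r:2

Derivation:
[0] host  ⇒  7 nodes, 5 edges  {1-q->1 1-r->1 1-r->3 4-r->4 5-q->3}
[1] R0 @ {0↦4, 1↦3, 2↦5, 3↦2}  ⇒  4 nodes, 4 edges  {1-q->1 1-r->1 1-r->3 3-q->3}
[2] R2 @ {0↦1, 1↦3}  ⇒  4 nodes, 3 edges  {1-r->1 1-r->3 3-q->3}
[3] R2 @ {0↦3, 1↦1}  ⇒  4 nodes, 2 edges  {1-r->1 1-r->3}
halt: no rule applies after step 3
NF edges: [(1, 1, 'r'), (1, 3, 'r')]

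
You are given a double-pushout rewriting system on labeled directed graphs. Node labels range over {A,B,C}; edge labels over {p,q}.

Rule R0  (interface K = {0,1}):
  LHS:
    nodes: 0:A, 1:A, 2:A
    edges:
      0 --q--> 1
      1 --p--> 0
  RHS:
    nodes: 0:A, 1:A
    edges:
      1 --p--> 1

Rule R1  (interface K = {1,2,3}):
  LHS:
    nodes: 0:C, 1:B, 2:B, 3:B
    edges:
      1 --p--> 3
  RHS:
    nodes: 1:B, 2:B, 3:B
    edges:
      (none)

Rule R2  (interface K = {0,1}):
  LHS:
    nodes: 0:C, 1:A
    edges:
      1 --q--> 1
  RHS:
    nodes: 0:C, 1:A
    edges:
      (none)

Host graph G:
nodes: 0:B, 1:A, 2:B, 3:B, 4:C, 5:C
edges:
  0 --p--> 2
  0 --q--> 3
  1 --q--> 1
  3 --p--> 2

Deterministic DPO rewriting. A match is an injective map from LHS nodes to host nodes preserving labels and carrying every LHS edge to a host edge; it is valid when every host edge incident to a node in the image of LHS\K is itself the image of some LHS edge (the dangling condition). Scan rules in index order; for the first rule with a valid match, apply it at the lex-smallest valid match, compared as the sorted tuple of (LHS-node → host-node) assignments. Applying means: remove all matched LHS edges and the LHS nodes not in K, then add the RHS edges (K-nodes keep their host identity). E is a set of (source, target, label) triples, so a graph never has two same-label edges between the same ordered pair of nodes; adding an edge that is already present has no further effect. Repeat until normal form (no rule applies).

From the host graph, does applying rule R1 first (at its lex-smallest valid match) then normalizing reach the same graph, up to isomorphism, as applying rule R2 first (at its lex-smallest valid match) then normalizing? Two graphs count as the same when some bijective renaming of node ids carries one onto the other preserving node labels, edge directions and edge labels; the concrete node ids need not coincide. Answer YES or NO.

Answer: NO

Steps:
branch R1-first: apply at {0↦4, 1↦0, 2↦3, 3↦2} → |E|=3, then 1 more step(s) → NF |V|=4 |E|=2 V={0:B, 1:A, 2:B, 3:B} E=0-q->3 1-q->1
branch R2-first: apply at {0↦4, 1↦1} → |E|=3, then 2 more step(s) → NF |V|=4 |E|=1 V={0:B, 1:A, 2:B, 3:B} E=0-q->3
graphs not isomorphic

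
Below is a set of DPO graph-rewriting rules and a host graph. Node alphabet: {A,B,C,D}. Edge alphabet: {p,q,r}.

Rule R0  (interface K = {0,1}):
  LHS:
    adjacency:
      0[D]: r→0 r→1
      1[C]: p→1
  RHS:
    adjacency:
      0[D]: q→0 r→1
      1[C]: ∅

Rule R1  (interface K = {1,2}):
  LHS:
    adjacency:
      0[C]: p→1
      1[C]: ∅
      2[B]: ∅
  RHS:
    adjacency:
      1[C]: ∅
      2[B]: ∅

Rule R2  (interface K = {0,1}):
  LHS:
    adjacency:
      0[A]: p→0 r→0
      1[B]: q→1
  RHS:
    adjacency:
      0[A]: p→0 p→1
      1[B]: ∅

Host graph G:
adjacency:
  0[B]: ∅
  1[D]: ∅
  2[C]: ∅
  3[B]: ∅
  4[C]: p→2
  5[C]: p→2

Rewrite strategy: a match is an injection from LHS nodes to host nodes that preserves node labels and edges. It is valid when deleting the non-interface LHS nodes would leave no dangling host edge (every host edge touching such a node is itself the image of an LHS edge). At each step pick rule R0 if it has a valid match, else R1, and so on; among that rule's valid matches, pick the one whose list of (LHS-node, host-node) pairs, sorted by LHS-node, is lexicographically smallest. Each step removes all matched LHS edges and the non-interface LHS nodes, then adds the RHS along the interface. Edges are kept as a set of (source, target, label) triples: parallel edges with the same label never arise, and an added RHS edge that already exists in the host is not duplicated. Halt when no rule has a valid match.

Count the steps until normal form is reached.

Answer: 2

Steps:
[0] host  ⇒  6 nodes, 2 edges  {4-p->2 5-p->2}
[1] R1 @ {0↦4, 1↦2, 2↦0}  ⇒  5 nodes, 1 edges  {5-p->2}
[2] R1 @ {0↦5, 1↦2, 2↦0}  ⇒  4 nodes, 0 edges  {∅}
normal form: no rule applies after step 2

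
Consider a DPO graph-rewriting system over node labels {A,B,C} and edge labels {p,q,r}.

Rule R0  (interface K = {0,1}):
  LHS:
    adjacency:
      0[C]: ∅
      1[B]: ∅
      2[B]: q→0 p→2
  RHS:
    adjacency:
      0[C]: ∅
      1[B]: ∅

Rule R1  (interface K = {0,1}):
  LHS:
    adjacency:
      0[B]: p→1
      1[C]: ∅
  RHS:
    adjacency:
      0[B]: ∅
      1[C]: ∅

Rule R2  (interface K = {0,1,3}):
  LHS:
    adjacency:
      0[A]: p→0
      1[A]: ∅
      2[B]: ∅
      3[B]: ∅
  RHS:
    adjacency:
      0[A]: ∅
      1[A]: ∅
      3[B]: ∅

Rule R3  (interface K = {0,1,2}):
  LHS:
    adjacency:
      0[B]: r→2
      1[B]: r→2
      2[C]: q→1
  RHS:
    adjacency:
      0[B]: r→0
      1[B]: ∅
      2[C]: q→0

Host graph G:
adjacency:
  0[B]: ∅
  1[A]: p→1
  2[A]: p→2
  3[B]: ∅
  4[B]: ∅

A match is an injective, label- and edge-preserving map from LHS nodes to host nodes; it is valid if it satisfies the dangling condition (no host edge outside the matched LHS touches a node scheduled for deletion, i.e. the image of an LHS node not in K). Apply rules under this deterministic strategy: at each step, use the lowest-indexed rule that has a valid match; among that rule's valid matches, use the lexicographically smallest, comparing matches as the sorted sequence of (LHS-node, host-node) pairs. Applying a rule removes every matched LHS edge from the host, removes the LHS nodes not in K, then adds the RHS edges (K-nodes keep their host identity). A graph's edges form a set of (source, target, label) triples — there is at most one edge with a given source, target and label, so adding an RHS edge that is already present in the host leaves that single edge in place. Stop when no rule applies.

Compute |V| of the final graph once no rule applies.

initial: |V|=5 |E|=2  E = 1-p->1 2-p->2
step 1: apply R2 at {0↦1, 1↦2, 2↦0, 3↦3}  → |V|=4 |E|=1  E = 2-p->2
step 2: apply R2 at {0↦2, 1↦1, 2↦3, 3↦4}  → |V|=3 |E|=0  E = ∅
normal form: no rule applies after step 2
NF nodes: {1:A, 2:A, 4:B}

Answer: 3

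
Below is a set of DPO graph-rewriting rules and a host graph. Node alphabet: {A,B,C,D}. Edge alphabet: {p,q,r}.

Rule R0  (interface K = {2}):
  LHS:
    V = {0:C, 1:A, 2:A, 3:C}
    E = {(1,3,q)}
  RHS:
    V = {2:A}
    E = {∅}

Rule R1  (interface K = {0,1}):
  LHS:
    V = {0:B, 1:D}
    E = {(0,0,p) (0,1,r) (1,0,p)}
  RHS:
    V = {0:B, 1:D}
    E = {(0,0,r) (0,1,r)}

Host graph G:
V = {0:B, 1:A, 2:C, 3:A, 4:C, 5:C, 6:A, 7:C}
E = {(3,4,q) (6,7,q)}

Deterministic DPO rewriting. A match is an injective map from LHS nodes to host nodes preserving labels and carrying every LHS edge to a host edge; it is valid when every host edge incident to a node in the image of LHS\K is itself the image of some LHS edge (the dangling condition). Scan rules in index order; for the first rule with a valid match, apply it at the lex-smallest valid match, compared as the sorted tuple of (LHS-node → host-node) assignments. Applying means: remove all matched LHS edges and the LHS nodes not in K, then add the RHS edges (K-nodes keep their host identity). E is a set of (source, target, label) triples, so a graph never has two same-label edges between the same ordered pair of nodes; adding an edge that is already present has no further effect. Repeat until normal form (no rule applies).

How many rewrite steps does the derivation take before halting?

Answer: 2

Steps:
start.  V:8 E:2  edges: 3-q->4 6-q->7
1. fire R0 via {0↦2, 1↦3, 2↦1, 3↦4}  →  V:5 E:1  edges: 6-q->7
2. fire R0 via {0↦5, 1↦6, 2↦1, 3↦7}  →  V:2 E:0  edges: ∅
normal form: no rule applies after step 2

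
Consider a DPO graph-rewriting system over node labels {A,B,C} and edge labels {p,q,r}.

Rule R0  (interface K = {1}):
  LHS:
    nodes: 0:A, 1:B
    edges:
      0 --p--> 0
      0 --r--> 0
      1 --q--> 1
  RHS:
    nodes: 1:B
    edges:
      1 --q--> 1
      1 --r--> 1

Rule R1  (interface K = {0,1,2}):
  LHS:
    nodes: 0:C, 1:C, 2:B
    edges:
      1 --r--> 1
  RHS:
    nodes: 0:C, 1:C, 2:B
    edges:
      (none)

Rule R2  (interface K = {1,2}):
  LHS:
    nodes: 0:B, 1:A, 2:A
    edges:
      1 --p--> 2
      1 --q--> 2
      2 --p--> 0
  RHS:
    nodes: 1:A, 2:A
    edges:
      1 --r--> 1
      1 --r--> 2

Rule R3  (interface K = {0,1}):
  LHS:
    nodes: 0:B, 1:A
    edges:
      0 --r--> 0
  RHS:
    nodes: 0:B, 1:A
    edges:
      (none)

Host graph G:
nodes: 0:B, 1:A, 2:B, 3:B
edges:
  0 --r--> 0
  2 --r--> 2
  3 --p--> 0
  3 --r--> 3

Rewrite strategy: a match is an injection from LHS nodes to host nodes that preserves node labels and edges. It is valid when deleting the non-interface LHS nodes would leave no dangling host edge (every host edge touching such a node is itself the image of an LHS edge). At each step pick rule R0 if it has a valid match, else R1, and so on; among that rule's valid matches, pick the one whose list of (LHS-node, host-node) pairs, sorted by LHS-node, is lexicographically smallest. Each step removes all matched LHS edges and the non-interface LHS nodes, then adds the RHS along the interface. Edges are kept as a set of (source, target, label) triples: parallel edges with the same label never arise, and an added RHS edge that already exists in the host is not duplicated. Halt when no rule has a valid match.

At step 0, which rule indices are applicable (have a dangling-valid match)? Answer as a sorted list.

R0: no valid match — LHS pattern not found
R1: no valid match — LHS pattern not found
R2: no valid match — LHS pattern not found
R3: 3 valid matches — {0↦0, 1↦1}, {0↦2, 1↦1}, {0↦3, 1↦1}

Answer: [R3]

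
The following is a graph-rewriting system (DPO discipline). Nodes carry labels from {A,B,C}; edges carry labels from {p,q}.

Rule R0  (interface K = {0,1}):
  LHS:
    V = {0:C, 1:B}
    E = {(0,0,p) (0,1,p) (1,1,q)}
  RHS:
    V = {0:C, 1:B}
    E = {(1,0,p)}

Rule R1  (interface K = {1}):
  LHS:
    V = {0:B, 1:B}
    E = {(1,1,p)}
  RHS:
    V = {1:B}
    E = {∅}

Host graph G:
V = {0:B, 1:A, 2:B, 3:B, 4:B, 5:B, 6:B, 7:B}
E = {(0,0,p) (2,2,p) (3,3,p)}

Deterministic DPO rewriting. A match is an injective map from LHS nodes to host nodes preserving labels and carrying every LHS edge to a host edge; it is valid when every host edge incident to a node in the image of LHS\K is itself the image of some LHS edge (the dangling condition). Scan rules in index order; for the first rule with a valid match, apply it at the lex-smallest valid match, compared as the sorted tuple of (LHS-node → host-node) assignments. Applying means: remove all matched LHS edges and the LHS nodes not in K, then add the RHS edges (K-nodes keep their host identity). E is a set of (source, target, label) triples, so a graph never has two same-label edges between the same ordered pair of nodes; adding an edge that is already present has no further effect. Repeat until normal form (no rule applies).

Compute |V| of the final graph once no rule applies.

Answer: 5

Rewrite trace:
start.  V:8 E:3  edges: 0-p->0 2-p->2 3-p->3
1. fire R1 via {0↦4, 1↦0}  →  V:7 E:2  edges: 2-p->2 3-p->3
2. fire R1 via {0↦0, 1↦2}  →  V:6 E:1  edges: 3-p->3
3. fire R1 via {0↦2, 1↦3}  →  V:5 E:0  edges: ∅
halt: no rule applies after step 3
NF nodes: {1:A, 3:B, 5:B, 6:B, 7:B}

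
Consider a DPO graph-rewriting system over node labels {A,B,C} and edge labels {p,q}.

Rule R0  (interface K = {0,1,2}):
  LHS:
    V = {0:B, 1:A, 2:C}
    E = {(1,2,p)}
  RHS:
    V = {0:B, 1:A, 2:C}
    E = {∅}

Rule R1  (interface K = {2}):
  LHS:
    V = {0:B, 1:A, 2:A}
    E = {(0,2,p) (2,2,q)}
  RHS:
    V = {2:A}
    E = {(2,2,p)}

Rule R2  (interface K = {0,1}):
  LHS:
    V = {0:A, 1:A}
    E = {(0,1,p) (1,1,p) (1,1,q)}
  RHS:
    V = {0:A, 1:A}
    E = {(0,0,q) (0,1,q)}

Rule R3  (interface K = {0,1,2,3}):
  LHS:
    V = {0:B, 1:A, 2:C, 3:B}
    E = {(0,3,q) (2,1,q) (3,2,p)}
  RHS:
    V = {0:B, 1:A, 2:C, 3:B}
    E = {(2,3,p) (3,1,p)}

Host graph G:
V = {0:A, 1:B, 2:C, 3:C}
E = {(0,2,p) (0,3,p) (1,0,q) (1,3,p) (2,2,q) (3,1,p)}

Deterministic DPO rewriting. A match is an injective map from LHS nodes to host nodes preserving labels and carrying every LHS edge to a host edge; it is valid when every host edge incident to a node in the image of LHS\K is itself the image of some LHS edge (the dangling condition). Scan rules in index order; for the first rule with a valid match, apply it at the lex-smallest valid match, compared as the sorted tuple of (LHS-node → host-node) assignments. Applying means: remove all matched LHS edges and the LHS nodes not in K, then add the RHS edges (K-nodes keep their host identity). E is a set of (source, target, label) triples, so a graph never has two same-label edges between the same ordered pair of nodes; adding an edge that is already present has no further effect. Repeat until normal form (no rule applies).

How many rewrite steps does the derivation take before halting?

Answer: 2

Derivation:
initial: |V|=4 |E|=6  E = 0-p->2 0-p->3 1-q->0 1-p->3 2-q->2 3-p->1
step 1: apply R0 at {0↦1, 1↦0, 2↦2}  → |V|=4 |E|=5  E = 0-p->3 1-q->0 1-p->3 2-q->2 3-p->1
step 2: apply R0 at {0↦1, 1↦0, 2↦3}  → |V|=4 |E|=4  E = 1-q->0 1-p->3 2-q->2 3-p->1
final graph: no rule applies after step 2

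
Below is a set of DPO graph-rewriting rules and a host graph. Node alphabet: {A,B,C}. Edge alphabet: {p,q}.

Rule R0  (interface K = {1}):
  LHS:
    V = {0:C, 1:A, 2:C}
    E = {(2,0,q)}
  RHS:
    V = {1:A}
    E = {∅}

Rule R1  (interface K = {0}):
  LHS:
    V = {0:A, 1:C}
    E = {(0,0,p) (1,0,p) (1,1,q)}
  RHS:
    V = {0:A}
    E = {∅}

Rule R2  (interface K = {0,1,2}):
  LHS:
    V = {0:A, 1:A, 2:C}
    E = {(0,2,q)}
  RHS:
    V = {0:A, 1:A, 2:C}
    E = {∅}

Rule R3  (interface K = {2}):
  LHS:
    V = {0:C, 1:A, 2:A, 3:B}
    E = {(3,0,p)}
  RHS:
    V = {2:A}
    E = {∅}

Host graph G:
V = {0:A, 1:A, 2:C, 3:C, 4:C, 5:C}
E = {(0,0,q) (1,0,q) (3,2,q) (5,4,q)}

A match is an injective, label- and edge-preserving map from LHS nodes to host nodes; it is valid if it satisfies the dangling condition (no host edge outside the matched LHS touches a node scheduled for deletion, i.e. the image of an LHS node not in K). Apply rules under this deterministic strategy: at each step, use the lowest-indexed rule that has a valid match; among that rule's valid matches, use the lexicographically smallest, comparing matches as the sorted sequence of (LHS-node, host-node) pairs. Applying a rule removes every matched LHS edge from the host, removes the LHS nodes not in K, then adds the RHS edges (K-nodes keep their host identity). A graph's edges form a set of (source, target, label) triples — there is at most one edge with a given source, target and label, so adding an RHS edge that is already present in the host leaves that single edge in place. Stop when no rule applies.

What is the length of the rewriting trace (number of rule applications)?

start.  V:6 E:4  edges: 0-q->0 1-q->0 3-q->2 5-q->4
1. fire R0 via {0↦2, 1↦0, 2↦3}  →  V:4 E:3  edges: 0-q->0 1-q->0 5-q->4
2. fire R0 via {0↦4, 1↦0, 2↦5}  →  V:2 E:2  edges: 0-q->0 1-q->0
final graph: no rule applies after step 2

Answer: 2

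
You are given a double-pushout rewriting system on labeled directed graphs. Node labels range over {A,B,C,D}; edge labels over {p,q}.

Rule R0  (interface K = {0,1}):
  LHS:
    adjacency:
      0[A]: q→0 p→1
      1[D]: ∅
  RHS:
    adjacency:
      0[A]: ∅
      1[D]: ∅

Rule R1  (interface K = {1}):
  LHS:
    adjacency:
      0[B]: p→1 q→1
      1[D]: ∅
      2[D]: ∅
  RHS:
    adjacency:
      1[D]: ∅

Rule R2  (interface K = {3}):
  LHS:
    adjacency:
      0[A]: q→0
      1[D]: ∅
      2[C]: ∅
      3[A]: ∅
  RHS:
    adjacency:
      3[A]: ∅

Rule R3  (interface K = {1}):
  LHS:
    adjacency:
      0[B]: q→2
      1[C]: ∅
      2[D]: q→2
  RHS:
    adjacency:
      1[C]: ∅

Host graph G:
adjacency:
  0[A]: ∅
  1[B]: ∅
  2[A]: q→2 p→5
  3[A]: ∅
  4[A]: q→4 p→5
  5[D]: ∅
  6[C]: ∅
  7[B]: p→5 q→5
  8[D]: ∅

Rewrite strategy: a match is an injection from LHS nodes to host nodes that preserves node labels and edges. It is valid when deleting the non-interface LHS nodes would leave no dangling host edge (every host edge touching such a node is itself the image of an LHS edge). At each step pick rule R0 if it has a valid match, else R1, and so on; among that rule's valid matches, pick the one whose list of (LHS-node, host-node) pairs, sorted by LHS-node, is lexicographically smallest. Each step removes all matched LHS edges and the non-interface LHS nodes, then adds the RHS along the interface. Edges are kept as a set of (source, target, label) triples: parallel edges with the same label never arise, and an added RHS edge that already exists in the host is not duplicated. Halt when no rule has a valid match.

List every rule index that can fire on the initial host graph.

Answer: [R0,R1]

Derivation:
R0: 2 valid matches — {0↦2, 1↦5}, {0↦4, 1↦5}
R1: 1 valid match — {0↦7, 1↦5, 2↦8}
R2: no valid match — 12 raw matches, all fail dangling condition
R3: no valid match — LHS pattern not found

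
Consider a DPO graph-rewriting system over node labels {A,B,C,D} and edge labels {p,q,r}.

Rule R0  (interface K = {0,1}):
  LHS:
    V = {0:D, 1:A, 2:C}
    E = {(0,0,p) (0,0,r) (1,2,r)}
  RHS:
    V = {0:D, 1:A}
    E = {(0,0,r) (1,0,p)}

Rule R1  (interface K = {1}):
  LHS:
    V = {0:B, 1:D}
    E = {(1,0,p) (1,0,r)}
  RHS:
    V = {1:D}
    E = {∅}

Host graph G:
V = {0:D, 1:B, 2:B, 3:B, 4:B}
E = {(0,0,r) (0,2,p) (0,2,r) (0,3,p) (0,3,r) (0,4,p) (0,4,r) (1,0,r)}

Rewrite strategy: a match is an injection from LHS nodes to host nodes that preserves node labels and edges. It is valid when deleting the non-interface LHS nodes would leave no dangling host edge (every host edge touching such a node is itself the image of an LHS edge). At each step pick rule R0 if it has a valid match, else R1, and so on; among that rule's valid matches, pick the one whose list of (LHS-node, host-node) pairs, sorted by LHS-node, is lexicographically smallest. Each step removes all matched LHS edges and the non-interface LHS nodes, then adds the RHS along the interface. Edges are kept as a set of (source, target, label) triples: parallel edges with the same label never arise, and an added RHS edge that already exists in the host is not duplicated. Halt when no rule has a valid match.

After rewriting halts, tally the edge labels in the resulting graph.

start.  V:5 E:8  edges: 0-r->0 0-p->2 0-r->2 0-p->3 0-r->3 0-p->4 0-r->4 1-r->0
1. fire R1 via {0↦2, 1↦0}  →  V:4 E:6  edges: 0-r->0 0-p->3 0-r->3 0-p->4 0-r->4 1-r->0
2. fire R1 via {0↦3, 1↦0}  →  V:3 E:4  edges: 0-r->0 0-p->4 0-r->4 1-r->0
3. fire R1 via {0↦4, 1↦0}  →  V:2 E:2  edges: 0-r->0 1-r->0
halt: no rule applies after step 3
NF edges: [(0, 0, 'r'), (1, 0, 'r')]

Answer: r:2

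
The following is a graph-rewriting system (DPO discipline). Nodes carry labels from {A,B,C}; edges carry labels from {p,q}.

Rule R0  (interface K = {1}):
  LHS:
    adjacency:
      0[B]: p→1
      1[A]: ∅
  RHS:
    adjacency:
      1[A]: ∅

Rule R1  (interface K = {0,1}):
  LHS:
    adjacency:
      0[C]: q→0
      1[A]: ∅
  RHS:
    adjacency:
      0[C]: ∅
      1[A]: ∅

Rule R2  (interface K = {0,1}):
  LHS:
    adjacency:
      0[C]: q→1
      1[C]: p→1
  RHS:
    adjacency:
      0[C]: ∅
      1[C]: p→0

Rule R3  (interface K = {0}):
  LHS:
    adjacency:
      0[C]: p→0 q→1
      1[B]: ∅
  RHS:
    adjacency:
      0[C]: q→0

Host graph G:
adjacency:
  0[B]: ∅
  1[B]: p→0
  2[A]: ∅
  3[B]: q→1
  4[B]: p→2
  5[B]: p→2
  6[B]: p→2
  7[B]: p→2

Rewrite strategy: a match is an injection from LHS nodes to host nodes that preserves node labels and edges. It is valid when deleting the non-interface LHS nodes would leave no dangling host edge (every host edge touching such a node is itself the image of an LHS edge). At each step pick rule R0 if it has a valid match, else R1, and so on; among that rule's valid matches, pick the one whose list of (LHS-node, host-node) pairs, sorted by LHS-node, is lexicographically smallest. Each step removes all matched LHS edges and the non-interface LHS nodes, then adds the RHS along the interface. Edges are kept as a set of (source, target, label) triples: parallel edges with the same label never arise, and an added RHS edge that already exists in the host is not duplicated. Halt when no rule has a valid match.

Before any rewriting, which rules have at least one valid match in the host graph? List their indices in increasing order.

Answer: [R0]

Rewrite trace:
R0: 4 valid matches — {0↦4, 1↦2}, {0↦5, 1↦2}, {0↦6, 1↦2} (+1 more)
R1: no valid match — LHS pattern not found
R2: no valid match — LHS pattern not found
R3: no valid match — LHS pattern not found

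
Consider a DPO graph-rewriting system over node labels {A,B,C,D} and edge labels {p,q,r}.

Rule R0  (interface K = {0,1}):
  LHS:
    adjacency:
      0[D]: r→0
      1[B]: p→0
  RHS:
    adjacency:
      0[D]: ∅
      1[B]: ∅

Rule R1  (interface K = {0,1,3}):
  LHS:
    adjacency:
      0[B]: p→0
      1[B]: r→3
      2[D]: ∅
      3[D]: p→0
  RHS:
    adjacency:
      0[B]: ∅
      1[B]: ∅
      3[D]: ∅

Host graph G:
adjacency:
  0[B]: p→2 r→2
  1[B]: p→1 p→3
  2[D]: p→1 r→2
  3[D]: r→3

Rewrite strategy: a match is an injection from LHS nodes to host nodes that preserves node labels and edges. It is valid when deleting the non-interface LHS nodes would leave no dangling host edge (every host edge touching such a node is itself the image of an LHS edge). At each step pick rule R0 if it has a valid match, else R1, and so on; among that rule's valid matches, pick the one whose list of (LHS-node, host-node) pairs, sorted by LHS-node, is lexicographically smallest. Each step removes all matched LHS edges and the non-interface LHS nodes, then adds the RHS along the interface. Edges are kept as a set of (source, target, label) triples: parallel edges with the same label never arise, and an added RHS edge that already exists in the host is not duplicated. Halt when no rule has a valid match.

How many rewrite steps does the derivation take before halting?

start.  V:4 E:7  edges: 0-p->2 0-r->2 1-p->1 1-p->3 2-p->1 2-r->2 3-r->3
1. fire R0 via {0↦2, 1↦0}  →  V:4 E:5  edges: 0-r->2 1-p->1 1-p->3 2-p->1 3-r->3
2. fire R0 via {0↦3, 1↦1}  →  V:4 E:3  edges: 0-r->2 1-p->1 2-p->1
3. fire R1 via {0↦1, 1↦0, 2↦3, 3↦2}  →  V:3 E:0  edges: ∅
final graph: no rule applies after step 3

Answer: 3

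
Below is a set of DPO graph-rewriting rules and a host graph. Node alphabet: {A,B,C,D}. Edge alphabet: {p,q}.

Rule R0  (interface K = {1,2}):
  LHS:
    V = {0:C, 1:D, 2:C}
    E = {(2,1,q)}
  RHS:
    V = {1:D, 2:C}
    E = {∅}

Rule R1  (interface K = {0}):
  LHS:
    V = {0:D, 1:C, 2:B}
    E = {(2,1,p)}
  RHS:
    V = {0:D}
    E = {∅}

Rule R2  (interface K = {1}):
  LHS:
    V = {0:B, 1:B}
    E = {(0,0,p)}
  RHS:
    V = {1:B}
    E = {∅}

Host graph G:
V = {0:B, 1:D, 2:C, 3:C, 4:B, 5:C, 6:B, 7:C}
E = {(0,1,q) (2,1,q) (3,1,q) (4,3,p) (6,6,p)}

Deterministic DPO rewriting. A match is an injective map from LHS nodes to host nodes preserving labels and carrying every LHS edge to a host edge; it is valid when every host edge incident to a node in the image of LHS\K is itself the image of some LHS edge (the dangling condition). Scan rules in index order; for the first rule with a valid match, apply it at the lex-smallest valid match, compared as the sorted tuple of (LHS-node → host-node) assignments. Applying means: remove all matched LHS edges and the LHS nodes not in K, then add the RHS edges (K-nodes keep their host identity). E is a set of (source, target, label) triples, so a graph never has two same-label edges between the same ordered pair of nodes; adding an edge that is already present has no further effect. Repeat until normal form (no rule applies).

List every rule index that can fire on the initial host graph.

R0: 4 valid matches — {0↦5, 1↦1, 2↦2}, {0↦5, 1↦1, 2↦3}, {0↦7, 1↦1, 2↦2} (+1 more)
R1: no valid match — 1 raw match, all fail dangling condition
R2: 2 valid matches — {0↦6, 1↦0}, {0↦6, 1↦4}

Answer: [R0,R2]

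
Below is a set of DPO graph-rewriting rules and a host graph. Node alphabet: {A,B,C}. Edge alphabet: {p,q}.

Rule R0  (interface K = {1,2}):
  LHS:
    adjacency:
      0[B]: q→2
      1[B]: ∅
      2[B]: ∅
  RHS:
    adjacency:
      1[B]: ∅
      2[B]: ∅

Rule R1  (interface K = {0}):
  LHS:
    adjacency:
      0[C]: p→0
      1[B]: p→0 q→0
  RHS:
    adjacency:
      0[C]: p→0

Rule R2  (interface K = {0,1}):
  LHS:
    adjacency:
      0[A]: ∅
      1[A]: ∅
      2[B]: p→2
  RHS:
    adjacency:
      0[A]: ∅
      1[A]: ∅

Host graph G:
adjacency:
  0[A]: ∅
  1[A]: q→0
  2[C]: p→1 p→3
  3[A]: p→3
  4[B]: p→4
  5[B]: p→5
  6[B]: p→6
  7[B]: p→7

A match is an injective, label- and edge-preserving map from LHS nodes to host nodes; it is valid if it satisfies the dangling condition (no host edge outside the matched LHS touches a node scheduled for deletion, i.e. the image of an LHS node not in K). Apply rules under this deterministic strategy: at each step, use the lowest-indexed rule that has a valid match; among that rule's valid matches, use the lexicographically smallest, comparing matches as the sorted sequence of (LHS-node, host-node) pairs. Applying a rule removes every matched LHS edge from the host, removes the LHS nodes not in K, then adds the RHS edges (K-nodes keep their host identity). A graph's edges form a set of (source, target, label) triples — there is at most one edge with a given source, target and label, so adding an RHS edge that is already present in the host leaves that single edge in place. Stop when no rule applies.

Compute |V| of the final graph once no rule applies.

start.  V:8 E:8  edges: 1-q->0 2-p->1 2-p->3 3-p->3 4-p->4 5-p->5 6-p->6 7-p->7
1. fire R2 via {0↦0, 1↦1, 2↦4}  →  V:7 E:7  edges: 1-q->0 2-p->1 2-p->3 3-p->3 5-p->5 6-p->6 7-p->7
2. fire R2 via {0↦0, 1↦1, 2↦5}  →  V:6 E:6  edges: 1-q->0 2-p->1 2-p->3 3-p->3 6-p->6 7-p->7
3. fire R2 via {0↦0, 1↦1, 2↦6}  →  V:5 E:5  edges: 1-q->0 2-p->1 2-p->3 3-p->3 7-p->7
4. fire R2 via {0↦0, 1↦1, 2↦7}  →  V:4 E:4  edges: 1-q->0 2-p->1 2-p->3 3-p->3
normal form: no rule applies after step 4
NF nodes: {0:A, 1:A, 2:C, 3:A}

Answer: 4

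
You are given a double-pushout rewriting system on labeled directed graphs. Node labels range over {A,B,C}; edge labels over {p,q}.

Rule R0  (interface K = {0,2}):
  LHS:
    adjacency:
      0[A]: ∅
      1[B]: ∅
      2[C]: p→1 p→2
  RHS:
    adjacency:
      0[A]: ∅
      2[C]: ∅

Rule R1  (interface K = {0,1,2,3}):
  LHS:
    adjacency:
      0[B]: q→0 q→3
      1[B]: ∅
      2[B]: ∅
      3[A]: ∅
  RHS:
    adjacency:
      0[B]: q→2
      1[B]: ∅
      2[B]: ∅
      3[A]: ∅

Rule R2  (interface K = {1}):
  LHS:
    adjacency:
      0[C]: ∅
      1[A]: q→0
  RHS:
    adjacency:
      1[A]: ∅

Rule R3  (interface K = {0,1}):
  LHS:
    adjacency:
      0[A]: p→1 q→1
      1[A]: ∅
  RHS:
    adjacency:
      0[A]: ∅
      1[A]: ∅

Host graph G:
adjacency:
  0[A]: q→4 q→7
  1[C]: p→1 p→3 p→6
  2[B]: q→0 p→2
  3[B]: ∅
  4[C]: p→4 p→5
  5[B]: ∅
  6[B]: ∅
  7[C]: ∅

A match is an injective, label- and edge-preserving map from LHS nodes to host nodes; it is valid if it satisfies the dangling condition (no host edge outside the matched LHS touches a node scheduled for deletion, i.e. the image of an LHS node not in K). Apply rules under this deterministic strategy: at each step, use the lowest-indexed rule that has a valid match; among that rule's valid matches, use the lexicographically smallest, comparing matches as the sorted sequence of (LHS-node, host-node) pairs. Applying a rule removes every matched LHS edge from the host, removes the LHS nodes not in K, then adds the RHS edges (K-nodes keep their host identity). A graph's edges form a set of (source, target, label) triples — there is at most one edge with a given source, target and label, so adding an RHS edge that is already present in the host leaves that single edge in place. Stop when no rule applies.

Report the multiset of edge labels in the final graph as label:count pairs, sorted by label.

[0] host  ⇒  8 nodes, 9 edges  {0-q->4 0-q->7 1-p->1 1-p->3 1-p->6 2-q->0 2-p->2 4-p->4 4-p->5}
[1] R0 @ {0↦0, 1↦3, 2↦1}  ⇒  7 nodes, 7 edges  {0-q->4 0-q->7 1-p->6 2-q->0 2-p->2 4-p->4 4-p->5}
[2] R0 @ {0↦0, 1↦5, 2↦4}  ⇒  6 nodes, 5 edges  {0-q->4 0-q->7 1-p->6 2-q->0 2-p->2}
[3] R2 @ {0↦4, 1↦0}  ⇒  5 nodes, 4 edges  {0-q->7 1-p->6 2-q->0 2-p->2}
[4] R2 @ {0↦7, 1↦0}  ⇒  4 nodes, 3 edges  {1-p->6 2-q->0 2-p->2}
halt: no rule applies after step 4
NF edges: [(1, 6, 'p'), (2, 0, 'q'), (2, 2, 'p')]

Answer: p:2 q:1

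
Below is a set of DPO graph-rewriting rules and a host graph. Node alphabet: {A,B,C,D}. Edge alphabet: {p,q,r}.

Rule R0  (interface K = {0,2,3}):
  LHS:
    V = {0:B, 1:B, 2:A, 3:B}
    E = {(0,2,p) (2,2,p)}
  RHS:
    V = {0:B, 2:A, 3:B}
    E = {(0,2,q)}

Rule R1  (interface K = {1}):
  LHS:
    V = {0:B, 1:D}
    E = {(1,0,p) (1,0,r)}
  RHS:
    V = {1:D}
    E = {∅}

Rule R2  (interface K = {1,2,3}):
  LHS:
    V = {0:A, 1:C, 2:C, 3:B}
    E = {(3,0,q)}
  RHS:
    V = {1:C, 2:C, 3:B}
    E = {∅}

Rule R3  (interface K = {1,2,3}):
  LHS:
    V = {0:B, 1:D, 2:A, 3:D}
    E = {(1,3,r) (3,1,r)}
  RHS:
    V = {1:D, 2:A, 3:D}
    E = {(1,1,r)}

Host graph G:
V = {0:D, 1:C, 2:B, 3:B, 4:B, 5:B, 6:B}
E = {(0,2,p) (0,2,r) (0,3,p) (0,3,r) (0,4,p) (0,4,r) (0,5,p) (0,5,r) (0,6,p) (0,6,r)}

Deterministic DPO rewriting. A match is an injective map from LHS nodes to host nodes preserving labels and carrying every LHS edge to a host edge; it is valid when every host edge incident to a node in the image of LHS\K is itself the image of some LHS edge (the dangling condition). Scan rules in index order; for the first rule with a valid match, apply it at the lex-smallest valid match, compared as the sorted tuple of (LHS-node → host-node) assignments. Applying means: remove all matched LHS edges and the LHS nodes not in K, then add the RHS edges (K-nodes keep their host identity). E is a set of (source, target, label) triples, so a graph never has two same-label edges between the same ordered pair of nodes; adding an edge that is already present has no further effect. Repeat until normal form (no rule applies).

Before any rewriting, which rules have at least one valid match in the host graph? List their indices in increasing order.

R0: no valid match — LHS pattern not found
R1: 5 valid matches — {0↦2, 1↦0}, {0↦3, 1↦0}, {0↦4, 1↦0} (+2 more)
R2: no valid match — LHS pattern not found
R3: no valid match — LHS pattern not found

Answer: [R1]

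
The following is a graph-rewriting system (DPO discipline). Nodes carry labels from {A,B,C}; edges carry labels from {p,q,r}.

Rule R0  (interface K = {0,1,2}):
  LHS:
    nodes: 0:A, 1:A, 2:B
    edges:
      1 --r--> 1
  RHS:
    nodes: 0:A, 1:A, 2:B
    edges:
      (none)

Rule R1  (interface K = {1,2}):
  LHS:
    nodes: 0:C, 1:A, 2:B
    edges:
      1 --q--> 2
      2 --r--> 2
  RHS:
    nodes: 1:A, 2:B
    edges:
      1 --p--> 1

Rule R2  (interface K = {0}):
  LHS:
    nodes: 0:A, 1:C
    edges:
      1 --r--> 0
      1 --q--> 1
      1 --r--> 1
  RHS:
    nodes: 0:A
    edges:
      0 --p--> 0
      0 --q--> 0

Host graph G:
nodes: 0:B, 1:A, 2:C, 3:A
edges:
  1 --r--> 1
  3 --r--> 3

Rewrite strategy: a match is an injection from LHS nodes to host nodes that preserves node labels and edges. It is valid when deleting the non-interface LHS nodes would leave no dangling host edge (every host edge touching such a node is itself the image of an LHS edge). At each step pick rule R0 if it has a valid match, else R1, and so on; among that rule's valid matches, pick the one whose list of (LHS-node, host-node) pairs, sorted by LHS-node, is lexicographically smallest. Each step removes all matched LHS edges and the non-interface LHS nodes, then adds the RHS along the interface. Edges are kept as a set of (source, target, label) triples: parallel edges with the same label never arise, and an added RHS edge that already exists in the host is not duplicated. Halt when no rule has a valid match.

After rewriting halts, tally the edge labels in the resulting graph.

start.  V:4 E:2  edges: 1-r->1 3-r->3
1. fire R0 via {0↦1, 1↦3, 2↦0}  →  V:4 E:1  edges: 1-r->1
2. fire R0 via {0↦3, 1↦1, 2↦0}  →  V:4 E:0  edges: ∅
final graph: no rule applies after step 2
NF edges: []

Answer: (no edges)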